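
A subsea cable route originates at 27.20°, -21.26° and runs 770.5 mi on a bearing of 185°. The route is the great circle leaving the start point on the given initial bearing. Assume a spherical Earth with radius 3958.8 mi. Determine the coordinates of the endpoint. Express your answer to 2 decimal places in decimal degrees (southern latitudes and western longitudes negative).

latitude 16.09°, longitude -22.27°

The arc subtends δ = 770.5/3958.8 = 0.194630 rad at the centre.
With φ₁ = 27.20° = 0.474730 rad and θ = 185° = 3.228859 rad:
Destination latitude: φ₂ = arcsin( sin φ₁ cos δ + cos φ₁ sin δ cos θ ) = arcsin(0.277106) = 16.09°.
Δλ = atan2( sin θ sin δ cos φ₁ , cos δ − sin φ₁ sin φ₂ ) = atan2(-0.014992, 0.854455) = -0.017544 rad = -1.01°.
λ₂ = λ₁ + Δλ = -22.27°.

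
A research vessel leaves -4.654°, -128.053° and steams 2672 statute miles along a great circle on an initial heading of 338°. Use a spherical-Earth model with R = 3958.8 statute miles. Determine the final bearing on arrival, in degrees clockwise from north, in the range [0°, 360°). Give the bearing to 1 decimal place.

Angular distance δ = d/R = 2672 / 3958.8 = 0.674952 rad.
Start latitude φ₁ = -0.081228 rad; initial bearing θ = 5.899213 rad.
Applying the spherical law of cosines for sides, sin φ₂ = sin φ₁ cos δ + cos φ₁ sin δ cos θ = 0.514102, so φ₂ = 30.937°.
For the longitude increment, Δλ = atan2( sin θ sin δ cos φ₁, cos δ − sin φ₁ sin φ₂ ) = atan2(-0.233305, 0.822450) = -15.837°.
λ₂ = -128.053° + -15.837° = -143.890°.
The forward bearing on arrival equals the back-azimuth from the destination plus 180°.
Back-azimuth from P₂ (30.9°, -143.9°) to P₁ (-4.7°, -128.1°), with Δλ' = λ₁ − λ₂ = 15.8°: atan2( sin Δλ' cos φ₁ , cos φ₂ sin φ₁ − sin φ₂ cos φ₁ cos Δλ' ) = 154.2°.
Final bearing = (154.2° + 180°) mod 360° = 334.2°.

final bearing 334.2°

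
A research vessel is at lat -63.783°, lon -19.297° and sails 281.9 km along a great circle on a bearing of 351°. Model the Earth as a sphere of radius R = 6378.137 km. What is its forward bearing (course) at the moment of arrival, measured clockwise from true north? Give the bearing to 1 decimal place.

Angular distance δ = d/R = 281.9 / 6378.137 = 0.044198 rad.
Converting: φ₁ = -1.113223 rad, θ = 6.126106 rad.
sin φ₂ = sin φ₁ cos δ + cos φ₁ sin δ cos θ = (-0.897127)(0.999023) + (0.441772)(0.044183)(0.987688) = -0.876973
φ₂ = asin(-0.876973) = -1.069525 rad = -61.279°.
Δλ = atan2( sin θ sin δ cos φ₁ , cos δ − sin φ₁ sin φ₂ ) = atan2(-0.003053, 0.212267) = -0.014384 rad = -0.824°.
Hence λ₂ = -19.297° + -0.824° = -20.121°.
The forward bearing on arrival equals the back-azimuth from the destination plus 180°.
Back-azimuth from P₂ (-61.3°, -20.1°) to P₁ (-63.8°, -19.3°), with Δλ' = λ₁ − λ₂ = 0.8°: atan2( sin Δλ' cos φ₁ , cos φ₂ sin φ₁ − sin φ₂ cos φ₁ cos Δλ' ) = 171.7°.
Final bearing = (171.7° + 180°) mod 360° = 351.7°.

final bearing 351.7°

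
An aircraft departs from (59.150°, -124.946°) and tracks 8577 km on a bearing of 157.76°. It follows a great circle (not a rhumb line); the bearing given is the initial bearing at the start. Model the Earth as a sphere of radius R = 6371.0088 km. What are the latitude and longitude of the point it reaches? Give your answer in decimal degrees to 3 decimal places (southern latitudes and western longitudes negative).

Angular distance δ = d/R = 8577 / 6371.0088 = 1.346255 rad.
Start latitude φ₁ = 1.032362 rad; initial bearing θ = 2.753431 rad.
sin φ₂ = sin φ₁ cos δ + cos φ₁ sin δ cos θ = (0.858513)(0.222660) + (0.512792)(0.974896)(-0.925607) = -0.271572
φ₂ = asin(-0.271572) = -0.275026 rad = -15.758°.
Δλ = atan2( sin θ sin δ cos φ₁ , cos δ − sin φ₁ sin φ₂ ) = atan2(0.189213, 0.455808) = 0.393469 rad = 22.544°.
λ₂ = -124.946° + 22.544° = -102.402°.

latitude -15.758°, longitude -102.402°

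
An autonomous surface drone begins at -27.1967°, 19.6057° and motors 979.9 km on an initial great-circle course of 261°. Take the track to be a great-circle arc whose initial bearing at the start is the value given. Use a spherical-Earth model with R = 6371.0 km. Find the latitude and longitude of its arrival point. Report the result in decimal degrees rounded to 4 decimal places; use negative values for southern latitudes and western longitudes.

Central angle δ = d/R = 0.153806 rad.
Converting: φ₁ = -0.474672 rad, θ = 4.555309 rad.
sin φ₂ = sin φ₁ cos δ + cos φ₁ sin δ cos θ = (-0.457047)(0.988195) + (0.889443)(0.153201)(-0.156434) = -0.472968
φ₂ = asin(-0.472968) = -0.492656 rad = -28.2271°.
Then Δλ = atan2(-0.134586, 0.772027) = -0.172593 rad, from sin θ sin δ cos φ₁ over cos δ − sin φ₁ sin φ₂.
λ₂ = 19.6057° + -9.8889° = 9.7168°.

latitude -28.2271°, longitude 9.7168°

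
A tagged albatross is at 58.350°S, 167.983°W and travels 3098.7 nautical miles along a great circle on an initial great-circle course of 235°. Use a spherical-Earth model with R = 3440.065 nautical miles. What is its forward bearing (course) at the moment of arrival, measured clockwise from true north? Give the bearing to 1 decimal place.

Central angle δ = d/R = 0.900768 rad.
Start latitude φ₁ = -1.018400 rad; initial bearing θ = 4.101524 rad.
sin φ₂ = sin φ₁ cos δ + cos φ₁ sin δ cos θ = (-0.851269)(0.621008) + (0.524729)(0.783804)(-0.573576) = -0.764549
φ₂ = asin(-0.764549) = -0.870341 rad = -49.867°.
Δλ = atan2( sin θ sin δ cos φ₁ , cos δ − sin φ₁ sin φ₂ ) = atan2(-0.336905, -0.029828) = -1.659103 rad = -95.060°.
λ₂ = -167.983° + -95.060° = -263.043°, normalized to (−180°, 180°] → 96.957°.
The forward bearing on arrival equals the back-azimuth from the destination plus 180°.
Back-azimuth from P₂ (-49.9°, 97.0°) to P₁ (-58.4°, -168.0°), with Δλ' = λ₁ − λ₂ = -264.9°: atan2( sin Δλ' cos φ₁ , cos φ₂ sin φ₁ − sin φ₂ cos φ₁ cos Δλ' ) = 138.2°.
Final bearing = (138.2° + 180°) mod 360° = 318.2°.

final bearing 318.2°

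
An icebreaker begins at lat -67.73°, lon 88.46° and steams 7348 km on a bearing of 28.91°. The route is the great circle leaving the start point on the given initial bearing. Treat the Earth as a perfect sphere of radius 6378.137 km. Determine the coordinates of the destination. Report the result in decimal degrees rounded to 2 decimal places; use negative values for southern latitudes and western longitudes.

latitude -4.20°, longitude 114.75°

δ = 7348/6378.137 = 1.152061 rad (66.0082°).
Start latitude φ₁ = -1.182112 rad; initial bearing θ = 0.504575 rad.
Applying the spherical law of cosines for sides, sin φ₂ = sin φ₁ cos δ + cos φ₁ sin δ cos θ = -0.073194, so φ₂ = -4.20°.
Then Δλ = atan2(0.167380, 0.338872) = 0.458782 rad, from sin θ sin δ cos φ₁ over cos δ − sin φ₁ sin φ₂.
λ₂ = 88.46° + 26.29° = 114.75°.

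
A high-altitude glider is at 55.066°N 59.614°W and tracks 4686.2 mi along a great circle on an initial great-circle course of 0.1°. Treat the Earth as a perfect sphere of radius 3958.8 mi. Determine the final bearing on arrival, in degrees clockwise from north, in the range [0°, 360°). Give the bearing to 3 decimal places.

final bearing 179.895°

Angular distance δ = d/R = 4686.2 / 3958.8 = 1.183743 rad.
With φ₁ = 55.066° = 0.961083 rad and θ = 0.1° = 0.001745 rad:
Applying the spherical law of cosines for sides, sin φ₂ = sin φ₁ cos δ + cos φ₁ sin δ cos θ = 0.839719, so φ₂ = 57.110°.
For the longitude increment, Δλ = atan2( sin θ sin δ cos φ₁, cos δ − sin φ₁ sin φ₂ ) = atan2(0.000925, -0.310950) = 179.829°.
λ₂ = λ₁ + Δλ = 120.215°.
The forward bearing on arrival equals the back-azimuth from the destination plus 180°.
Back-azimuth from P₂ (57.110°, 120.215°) to P₁ (55.066°, -59.614°), with Δλ' = λ₁ − λ₂ = -179.829°: atan2( sin Δλ' cos φ₁ , cos φ₂ sin φ₁ − sin φ₂ cos φ₁ cos Δλ' ) = 359.895°.
Final bearing = (359.895° + 180°) mod 360° = 179.895°.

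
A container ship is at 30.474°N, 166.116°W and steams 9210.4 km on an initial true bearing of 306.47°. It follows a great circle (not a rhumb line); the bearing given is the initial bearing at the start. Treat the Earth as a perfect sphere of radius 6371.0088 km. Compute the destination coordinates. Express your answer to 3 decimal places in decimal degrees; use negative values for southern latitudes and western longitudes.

latitude 34.860°, longitude 90.385°

The arc subtends δ = 9210.4/6371.0088 = 1.445674 rad at the centre.
Start latitude φ₁ = 0.531872 rad; initial bearing θ = 5.348911 rad.
sin φ₂ = sin φ₁ cos δ + cos φ₁ sin δ cos θ = (0.507147)(0.124796) + (0.861859)(0.992182)(0.594402) = 0.571576
φ₂ = asin(0.571576) = 0.608425 rad = 34.860°.
For the longitude increment, Δλ = atan2( sin θ sin δ cos φ₁, cos δ − sin φ₁ sin φ₂ ) = atan2(-0.687662, -0.165077) = -103.499°.
λ₂ = -166.116° + -103.499° = -269.615°, normalized to (−180°, 180°] → 90.385°.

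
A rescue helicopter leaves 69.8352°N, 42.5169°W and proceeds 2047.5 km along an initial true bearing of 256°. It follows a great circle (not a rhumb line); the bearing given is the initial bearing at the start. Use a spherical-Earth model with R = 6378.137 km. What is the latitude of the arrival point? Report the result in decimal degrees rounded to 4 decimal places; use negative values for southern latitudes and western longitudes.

latitude 59.8184°

Angular distance δ = d/R = 2047.5 / 6378.137 = 0.321019 rad.
Start latitude φ₁ = 1.218854 rad; initial bearing θ = 4.468043 rad.
Applying the spherical law of cosines for sides, sin φ₂ = sin φ₁ cos δ + cos φ₁ sin δ cos θ = 0.864437, so φ₂ = 59.8184°.
For the longitude increment, Δλ = atan2( sin θ sin δ cos φ₁, cos δ − sin φ₁ sin φ₂ ) = atan2(-0.105540, 0.137464) = -37.5159°.
λ₂ = -42.5169° + -37.5159° = -80.0328°.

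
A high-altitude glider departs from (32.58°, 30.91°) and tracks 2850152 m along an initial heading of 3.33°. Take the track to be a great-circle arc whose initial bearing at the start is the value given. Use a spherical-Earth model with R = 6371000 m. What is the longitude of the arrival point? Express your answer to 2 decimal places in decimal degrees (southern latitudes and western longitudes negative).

Angular distance δ = d/R = 2850152 / 6371000 = 0.447363 rad.
With φ₁ = 32.58° = 0.568628 rad and θ = 3.33° = 0.058119 rad:
sin φ₂ = sin φ₁ cos δ + cos φ₁ sin δ cos θ = (0.538477)(0.901591) + (0.842640)(0.432590)(0.998312) = 0.849388
φ₂ = asin(0.849388) = 1.014824 rad = 58.15°.
For the longitude increment, Δλ = atan2( sin θ sin δ cos φ₁, cos δ − sin φ₁ sin φ₂ ) = atan2(0.021174, 0.444215) = 2.73°.
λ₂ = 30.91° + 2.73° = 33.64°.

longitude 33.64°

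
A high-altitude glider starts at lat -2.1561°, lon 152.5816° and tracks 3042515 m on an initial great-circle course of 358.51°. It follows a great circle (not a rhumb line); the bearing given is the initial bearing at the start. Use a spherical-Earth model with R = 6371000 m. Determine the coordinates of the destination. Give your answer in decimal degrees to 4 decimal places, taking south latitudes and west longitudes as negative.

Angular distance δ = d/R = 3042515 / 6371000 = 0.477557 rad.
With φ₁ = -2.1561° = -0.037631 rad and θ = 358.51° = 6.257180 rad:
Applying the spherical law of cosines for sides, sin φ₂ = sin φ₁ cos δ + cos φ₁ sin δ cos θ = 0.425717, so φ₂ = 25.1961°.
Then Δλ = atan2(-0.011943, 0.904137) = -0.013208 rad, from sin θ sin δ cos φ₁ over cos δ − sin φ₁ sin φ₂.
Hence λ₂ = 152.5816° + -0.7568° = 151.8248°.

latitude 25.1961°, longitude 151.8248°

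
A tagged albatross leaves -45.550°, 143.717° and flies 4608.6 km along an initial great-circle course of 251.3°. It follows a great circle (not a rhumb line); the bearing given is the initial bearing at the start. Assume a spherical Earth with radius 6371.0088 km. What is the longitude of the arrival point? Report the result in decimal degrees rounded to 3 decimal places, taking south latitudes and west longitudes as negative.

longitude 84.495°

δ = 4608.6/6371.0088 = 0.723371 rad (41.4461°).
Start latitude φ₁ = -0.794997 rad; initial bearing θ = 4.386012 rad.
Destination latitude: φ₂ = arcsin( sin φ₁ cos δ + cos φ₁ sin δ cos θ ) = arcsin(-0.683710) = -43.134°.
For the longitude increment, Δλ = atan2( sin θ sin δ cos φ₁, cos δ − sin φ₁ sin φ₂ ) = atan2(-0.439060, 0.261505) = -59.222°.
λ₂ = 143.717° + -59.222° = 84.495°.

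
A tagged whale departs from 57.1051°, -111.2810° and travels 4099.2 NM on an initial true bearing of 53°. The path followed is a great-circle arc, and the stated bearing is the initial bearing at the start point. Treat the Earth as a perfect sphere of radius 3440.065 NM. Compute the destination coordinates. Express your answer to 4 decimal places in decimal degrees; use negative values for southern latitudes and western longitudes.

Central angle δ = d/R = 1.191605 rad.
Start latitude φ₁ = 0.996672 rad; initial bearing θ = 0.925025 rad.
Destination latitude: φ₂ = arcsin( sin φ₁ cos δ + cos φ₁ sin δ cos θ ) = arcsin(0.614447) = 37.9118°.
Then Δλ = atan2(0.402928, -0.145763) = 1.917908 rad, from sin θ sin δ cos φ₁ over cos δ − sin φ₁ sin φ₂.
Hence λ₂ = -111.2810° + 109.8880° = -1.3930°.

latitude 37.9118°, longitude -1.3930°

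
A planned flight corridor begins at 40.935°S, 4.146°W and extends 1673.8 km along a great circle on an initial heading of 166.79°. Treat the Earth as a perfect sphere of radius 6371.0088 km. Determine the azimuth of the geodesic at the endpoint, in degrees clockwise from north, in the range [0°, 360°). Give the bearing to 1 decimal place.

final bearing 162.3°

Central angle δ = d/R = 0.262721 rad.
Start latitude φ₁ = -0.714451 rad; initial bearing θ = 2.911035 rad.
Destination latitude: φ₂ = arcsin( sin φ₁ cos δ + cos φ₁ sin δ cos θ ) = arcsin(-0.823727) = -55.460°.
Then Δλ = atan2(0.044835, 0.425979) = 0.104867 rad, from sin θ sin δ cos φ₁ over cos δ − sin φ₁ sin φ₂.
λ₂ = -4.146° + 6.008° = 1.862°.
The forward bearing on arrival equals the back-azimuth from the destination plus 180°.
Back-azimuth from P₂ (-55.5°, 1.9°) to P₁ (-40.9°, -4.1°), with Δλ' = λ₁ − λ₂ = -6.0°: atan2( sin Δλ' cos φ₁ , cos φ₂ sin φ₁ − sin φ₂ cos φ₁ cos Δλ' ) = 342.3°.
Final bearing = (342.3° + 180°) mod 360° = 162.3°.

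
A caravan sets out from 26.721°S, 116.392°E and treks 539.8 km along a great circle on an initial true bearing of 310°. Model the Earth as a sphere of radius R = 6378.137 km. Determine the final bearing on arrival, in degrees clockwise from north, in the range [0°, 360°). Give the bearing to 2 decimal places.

Angular distance δ = d/R = 539.8 / 6378.137 = 0.084633 rad.
Converting: φ₁ = -0.466369 rad, θ = 5.410521 rad.
sin φ₂ = sin φ₁ cos δ + cos φ₁ sin δ cos θ = (-0.449646)(0.996421) + (0.893207)(0.084532)(0.642788) = -0.399504
φ₂ = asin(-0.399504) = -0.410975 rad = -23.547°.
For the longitude increment, Δλ = atan2( sin θ sin δ cos φ₁, cos δ − sin φ₁ sin φ₂ ) = atan2(-0.057840, 0.816785) = -4.051°.
Hence λ₂ = 116.392° + -4.051° = 112.341°.
The forward bearing on arrival equals the back-azimuth from the destination plus 180°.
Back-azimuth from P₂ (-23.55°, 112.34°) to P₁ (-26.72°, 116.39°), with Δλ' = λ₁ − λ₂ = 4.05°: atan2( sin Δλ' cos φ₁ , cos φ₂ sin φ₁ − sin φ₂ cos φ₁ cos Δλ' ) = 131.72°.
Final bearing = (131.72° + 180°) mod 360° = 311.72°.

final bearing 311.72°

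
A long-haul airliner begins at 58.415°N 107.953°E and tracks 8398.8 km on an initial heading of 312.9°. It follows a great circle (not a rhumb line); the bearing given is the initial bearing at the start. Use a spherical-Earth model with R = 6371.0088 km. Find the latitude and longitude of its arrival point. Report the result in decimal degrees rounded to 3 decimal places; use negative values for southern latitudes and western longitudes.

latitude 33.922°, longitude -13.310°

Central angle δ = d/R = 1.318284 rad.
Start latitude φ₁ = 1.019534 rad; initial bearing θ = 5.461135 rad.
sin φ₂ = sin φ₁ cos δ + cos φ₁ sin δ cos θ = (0.851864)(0.249837) + (0.523763)(0.968288)(0.680721) = 0.558057
φ₂ = asin(0.558057) = 0.592043 rad = 33.922°.
For the longitude increment, Δλ = atan2( sin θ sin δ cos φ₁, cos δ − sin φ₁ sin φ₂ ) = atan2(-0.371512, -0.225552) = -121.263°.
Hence λ₂ = 107.953° + -121.263° = -13.310°.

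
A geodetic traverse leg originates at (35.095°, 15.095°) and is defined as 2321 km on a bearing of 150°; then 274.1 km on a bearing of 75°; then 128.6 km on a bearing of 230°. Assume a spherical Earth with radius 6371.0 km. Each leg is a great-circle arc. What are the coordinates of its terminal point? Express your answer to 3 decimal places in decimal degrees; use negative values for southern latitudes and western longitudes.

Apply the spherical direct solution leg by leg, carrying full precision between legs.
Leg 1: from (35.095°, 15.095°), δ = 2321/6371 = 0.364307 rad, θ = 150° → φ = 16.543°, λ = 25.805°.
Leg 2: from (16.543°, 25.805°), δ = 274.1/6371 = 0.043023 rad, θ = 75° → φ = 17.166°, λ = 28.297°.
Leg 3: from (17.166°, 28.297°), δ = 128.6/6371 = 0.020185 rad, θ = 230° → φ = 16.420°, λ = 27.374°.

latitude 16.420°, longitude 27.374°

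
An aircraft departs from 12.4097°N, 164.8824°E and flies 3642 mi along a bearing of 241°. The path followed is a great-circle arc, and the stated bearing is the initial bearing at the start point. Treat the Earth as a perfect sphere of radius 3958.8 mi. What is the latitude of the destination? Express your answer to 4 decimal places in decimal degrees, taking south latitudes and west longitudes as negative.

latitude -14.2706°

Central angle δ = d/R = 0.919976 rad.
Converting: φ₁ = 0.216590 rad, θ = 4.206243 rad.
Destination latitude: φ₂ = arcsin( sin φ₁ cos δ + cos φ₁ sin δ cos θ ) = arcsin(-0.246501) = -14.2706°.
For the longitude increment, Δλ = atan2( sin θ sin δ cos φ₁, cos δ − sin φ₁ sin φ₂ ) = atan2(-0.679578, 0.658813) = -45.8889°.
Hence λ₂ = 164.8824° + -45.8889° = 118.9935°.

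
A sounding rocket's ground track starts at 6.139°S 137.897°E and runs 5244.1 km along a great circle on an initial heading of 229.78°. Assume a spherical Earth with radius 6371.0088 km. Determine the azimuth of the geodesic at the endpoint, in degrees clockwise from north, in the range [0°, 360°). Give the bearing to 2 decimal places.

final bearing 244.75°

The arc subtends δ = 5244.1/6371.0088 = 0.823119 rad at the centre.
Converting: φ₁ = -0.107146 rad, θ = 4.010418 rad.
Destination latitude: φ₂ = arcsin( sin φ₁ cos δ + cos φ₁ sin δ cos θ ) = arcsin(-0.543488) = -32.921°.
For the longitude increment, Δλ = atan2( sin θ sin δ cos φ₁, cos δ − sin φ₁ sin φ₂ ) = atan2(-0.556693, 0.621816) = -41.837°.
λ₂ = 137.897° + -41.837° = 96.060°.
The forward bearing on arrival equals the back-azimuth from the destination plus 180°.
Back-azimuth from P₂ (-32.92°, 96.06°) to P₁ (-6.14°, 137.90°), with Δλ' = λ₁ − λ₂ = 41.84°: atan2( sin Δλ' cos φ₁ , cos φ₂ sin φ₁ − sin φ₂ cos φ₁ cos Δλ' ) = 64.75°.
Final bearing = (64.75° + 180°) mod 360° = 244.75°.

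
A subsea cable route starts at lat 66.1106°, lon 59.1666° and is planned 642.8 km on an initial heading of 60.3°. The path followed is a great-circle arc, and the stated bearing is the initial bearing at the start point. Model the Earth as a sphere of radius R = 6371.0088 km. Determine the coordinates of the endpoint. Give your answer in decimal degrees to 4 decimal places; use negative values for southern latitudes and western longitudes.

Central angle δ = d/R = 0.100895 rad.
Converting: φ₁ = 1.153848 rad, θ = 1.052434 rad.
Destination latitude: φ₂ = arcsin( sin φ₁ cos δ + cos φ₁ sin δ cos θ ) = arcsin(0.929889) = 68.4175°.
Then Δλ = atan2(0.035432, 0.144690) = 0.240154 rad, from sin θ sin δ cos φ₁ over cos δ − sin φ₁ sin φ₂.
λ₂ = 59.1666° + 13.7598° = 72.9264°.

latitude 68.4175°, longitude 72.9264°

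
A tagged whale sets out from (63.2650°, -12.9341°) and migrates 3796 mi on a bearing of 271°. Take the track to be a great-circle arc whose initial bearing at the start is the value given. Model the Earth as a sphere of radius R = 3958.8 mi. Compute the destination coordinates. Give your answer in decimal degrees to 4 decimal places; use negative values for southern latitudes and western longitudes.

latitude 31.2958°, longitude -86.2262°

Central angle δ = d/R = 0.958876 rad.
With φ₁ = 63.2650° = 1.104183 rad and θ = 271° = 4.729842 rad:
Applying the spherical law of cosines for sides, sin φ₂ = sin φ₁ cos δ + cos φ₁ sin δ cos θ = 0.519457, so φ₂ = 31.2958°.
For the longitude increment, Δλ = atan2( sin θ sin δ cos φ₁, cos δ − sin φ₁ sin φ₂ ) = atan2(-0.368179, 0.110515) = -73.2921°.
λ₂ = λ₁ + Δλ = -86.2262°.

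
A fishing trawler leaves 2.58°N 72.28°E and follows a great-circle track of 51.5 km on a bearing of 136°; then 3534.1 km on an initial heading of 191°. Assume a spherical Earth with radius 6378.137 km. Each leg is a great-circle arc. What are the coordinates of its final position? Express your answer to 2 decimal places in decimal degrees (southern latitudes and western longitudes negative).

Apply the spherical direct solution leg by leg, carrying full precision between legs.
Leg 1: from (2.58°, 72.28°), δ = 51.5/6378.137 = 0.008074 rad, θ = 136° → φ = 2.25°, λ = 72.60°.
Leg 2: from (2.25°, 72.60°), δ = 3534.1/6378.137 = 0.554096 rad, θ = 191° → φ = -28.87°, λ = 66.02°.

latitude -28.87°, longitude 66.02°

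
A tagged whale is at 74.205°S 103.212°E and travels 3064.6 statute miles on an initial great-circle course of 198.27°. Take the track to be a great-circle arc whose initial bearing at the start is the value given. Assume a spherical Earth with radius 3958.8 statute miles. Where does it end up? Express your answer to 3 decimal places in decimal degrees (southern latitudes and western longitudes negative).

latitude -60.312°, longitude -50.525°

Central angle δ = d/R = 0.774123 rad.
With φ₁ = -74.205° = -1.295122 rad and θ = 198.27° = 3.460464 rad:
sin φ₂ = sin φ₁ cos δ + cos φ₁ sin δ cos θ = (-0.962242)(0.715034) + (0.272196)(0.699090)(-0.949590) = -0.868733
φ₂ = asin(-0.868733) = -1.052638 rad = -60.312°.
Δλ = atan2( sin θ sin δ cos φ₁ , cos δ − sin φ₁ sin φ₂ ) = atan2(-0.059655, -0.120897) = -2.683210 rad = -153.737°.
λ₂ = 103.212° + -153.737° = -50.525°.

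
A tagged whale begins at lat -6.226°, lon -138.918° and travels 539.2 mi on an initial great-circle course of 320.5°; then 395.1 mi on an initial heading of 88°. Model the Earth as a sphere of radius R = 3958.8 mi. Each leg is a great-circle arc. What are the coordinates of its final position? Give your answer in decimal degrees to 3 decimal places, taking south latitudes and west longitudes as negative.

Apply the spherical direct solution leg by leg, carrying full precision between legs.
Leg 1: from (-6.226°, -138.918°), δ = 539.2/3958.8 = 0.136203 rad, θ = 320.5° → φ = -0.189°, λ = -143.873°.
Leg 2: from (-0.189°, -143.873°), δ = 395.1/3958.8 = 0.099803 rad, θ = 88° → φ = 0.012°, λ = -138.158°.

latitude 0.012°, longitude -138.158°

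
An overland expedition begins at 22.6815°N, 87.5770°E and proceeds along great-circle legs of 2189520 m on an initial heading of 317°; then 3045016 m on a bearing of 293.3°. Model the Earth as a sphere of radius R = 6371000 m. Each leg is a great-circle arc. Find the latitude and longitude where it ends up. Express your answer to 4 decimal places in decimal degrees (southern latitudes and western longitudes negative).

latitude 42.1522°, longitude 36.2968°

Apply the spherical direct solution leg by leg, carrying full precision between legs.
Leg 1: from (22.6815°, 87.5770°), δ = 2189520/6371000 = 0.343670 rad, θ = 317° → φ = 36.1873°, λ = 71.0348°.
Leg 2: from (36.1873°, 71.0348°), δ = 3045016/6371000 = 0.477949 rad, θ = 293.3° → φ = 42.1522°, λ = 36.2968°.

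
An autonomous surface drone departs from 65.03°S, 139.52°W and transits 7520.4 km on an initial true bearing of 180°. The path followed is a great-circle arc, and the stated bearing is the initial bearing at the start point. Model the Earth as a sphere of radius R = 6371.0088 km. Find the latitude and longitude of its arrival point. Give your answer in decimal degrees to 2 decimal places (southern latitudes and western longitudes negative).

δ = 7520.4/6371.0088 = 1.180410 rad (67.6325°).
With φ₁ = -65.03° = -1.134988 rad and θ = 180° = 3.141593 rad:
Applying the spherical law of cosines for sides, sin φ₂ = sin φ₁ cos δ + cos φ₁ sin δ cos θ = -0.735358, so φ₂ = -47.34°.
For the longitude increment, Δλ = atan2( sin θ sin δ cos φ₁, cos δ − sin φ₁ sin φ₂ ) = atan2(0.000000, -0.286078) = 180.00°.
Hence λ₂ = -139.52° + 180.00° = 40.48°.

latitude -47.34°, longitude 40.48°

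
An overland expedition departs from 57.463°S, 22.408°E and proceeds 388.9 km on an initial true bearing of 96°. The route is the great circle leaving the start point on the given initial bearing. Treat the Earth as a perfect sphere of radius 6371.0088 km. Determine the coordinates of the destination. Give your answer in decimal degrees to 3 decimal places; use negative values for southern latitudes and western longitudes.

The arc subtends δ = 388.9/6371.0088 = 0.061042 rad at the centre.
Start latitude φ₁ = -1.002919 rad; initial bearing θ = 1.675516 rad.
Destination latitude: φ₂ = arcsin( sin φ₁ cos δ + cos φ₁ sin δ cos θ ) = arcsin(-0.844904) = -57.662°.
Then Δλ = atan2(0.032631, 0.285846) = 0.113664 rad, from sin θ sin δ cos φ₁ over cos δ − sin φ₁ sin φ₂.
λ₂ = 22.408° + 6.512° = 28.920°.

latitude -57.662°, longitude 28.920°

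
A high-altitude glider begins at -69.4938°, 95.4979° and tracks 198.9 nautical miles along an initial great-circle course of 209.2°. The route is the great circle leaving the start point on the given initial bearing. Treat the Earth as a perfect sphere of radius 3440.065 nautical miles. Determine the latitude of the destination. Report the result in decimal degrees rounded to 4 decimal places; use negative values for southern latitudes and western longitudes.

δ = 198.9/3440.065 = 0.057819 rad (3.3128°).
Start latitude φ₁ = -1.212896 rad; initial bearing θ = 3.651229 rad.
Destination latitude: φ₂ = arcsin( sin φ₁ cos δ + cos φ₁ sin δ cos θ ) = arcsin(-0.952740) = -72.3148°.
Δλ = atan2( sin θ sin δ cos φ₁ , cos δ − sin φ₁ sin φ₂ ) = atan2(-0.009876, 0.105960) = -0.092934 rad = -5.3247°.
λ₂ = 95.4979° + -5.3247° = 90.1732°.

latitude -72.3148°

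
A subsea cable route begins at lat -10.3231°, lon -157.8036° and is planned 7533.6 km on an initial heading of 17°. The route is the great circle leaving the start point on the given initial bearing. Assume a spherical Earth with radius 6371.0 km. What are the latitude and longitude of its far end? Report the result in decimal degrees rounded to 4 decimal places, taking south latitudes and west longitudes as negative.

latitude 53.4108°, longitude -130.8044°

Angular distance δ = d/R = 7533.6 / 6371 = 1.182483 rad.
With φ₁ = -10.3231° = -0.180172 rad and θ = 17° = 0.296706 rad:
sin φ₂ = sin φ₁ cos δ + cos φ₁ sin δ cos θ = (-0.179199)(0.378628) + (0.983813)(0.925549)(0.956305) = 0.802930
φ₂ = asin(0.802930) = 0.932194 rad = 53.4108°.
For the longitude increment, Δλ = atan2( sin θ sin δ cos φ₁, cos δ − sin φ₁ sin φ₂ ) = atan2(0.266224, 0.522512) = 26.9992°.
λ₂ = -157.8036° + 26.9992° = -130.8044°.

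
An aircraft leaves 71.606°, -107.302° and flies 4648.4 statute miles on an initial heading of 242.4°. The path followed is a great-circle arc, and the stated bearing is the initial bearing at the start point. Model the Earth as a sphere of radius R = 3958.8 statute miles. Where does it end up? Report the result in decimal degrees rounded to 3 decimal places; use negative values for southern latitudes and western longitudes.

latitude 13.398°, longitude -164.472°

Angular distance δ = d/R = 4648.4 / 3958.8 = 1.174194 rad.
Start latitude φ₁ = 1.249760 rad; initial bearing θ = 4.230678 rad.
Applying the spherical law of cosines for sides, sin φ₂ = sin φ₁ cos δ + cos φ₁ sin δ cos θ = 0.231705, so φ₂ = 13.398°.
For the longitude increment, Δλ = atan2( sin θ sin δ cos φ₁, cos δ − sin φ₁ sin φ₂ ) = atan2(-0.257935, 0.166419) = -57.170°.
λ₂ = λ₁ + Δλ = -164.472°.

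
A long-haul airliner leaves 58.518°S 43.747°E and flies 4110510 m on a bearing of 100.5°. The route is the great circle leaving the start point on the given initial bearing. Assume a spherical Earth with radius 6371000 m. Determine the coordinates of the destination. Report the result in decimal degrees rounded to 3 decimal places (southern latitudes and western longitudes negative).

latitude -47.613°, longitude 105.041°

δ = 4110510/6371000 = 0.645191 rad (36.9667°).
Converting: φ₁ = -1.021332 rad, θ = 1.754056 rad.
Destination latitude: φ₂ = arcsin( sin φ₁ cos δ + cos φ₁ sin δ cos θ ) = arcsin(-0.738608) = -47.613°.
For the longitude increment, Δλ = atan2( sin θ sin δ cos φ₁, cos δ − sin φ₁ sin φ₂ ) = atan2(0.308785, 0.169097) = 61.294°.
Hence λ₂ = 43.747° + 61.294° = 105.041°.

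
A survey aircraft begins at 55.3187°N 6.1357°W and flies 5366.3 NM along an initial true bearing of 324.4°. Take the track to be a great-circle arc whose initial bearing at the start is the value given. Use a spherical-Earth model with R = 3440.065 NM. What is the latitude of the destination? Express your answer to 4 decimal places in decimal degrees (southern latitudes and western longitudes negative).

The arc subtends δ = 5366.3/3440.065 = 1.559941 rad at the centre.
With φ₁ = 55.3187° = 0.965493 rad and θ = 324.4° = 5.661848 rad:
sin φ₂ = sin φ₁ cos δ + cos φ₁ sin δ cos θ = (0.822330)(0.010855) + (0.569011)(0.999941)(0.813101) = 0.471562
φ₂ = asin(0.471562) = 0.491062 rad = 28.1358°.
For the longitude increment, Δλ = atan2( sin θ sin δ cos φ₁, cos δ − sin φ₁ sin φ₂ ) = atan2(-0.331215, -0.376925) = -138.6933°.
λ₂ = -6.1357° + -138.6933° = -144.8290°.

latitude 28.1358°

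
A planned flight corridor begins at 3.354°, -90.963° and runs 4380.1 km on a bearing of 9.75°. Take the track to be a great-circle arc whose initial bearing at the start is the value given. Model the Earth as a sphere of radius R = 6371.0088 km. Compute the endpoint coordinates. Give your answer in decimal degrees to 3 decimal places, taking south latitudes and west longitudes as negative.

latitude 42.035°, longitude -82.643°

δ = 4380.1/6371.0088 = 0.687505 rad (39.3911°).
Converting: φ₁ = 0.058538 rad, θ = 0.170170 rad.
Applying the spherical law of cosines for sides, sin φ₂ = sin φ₁ cos δ + cos φ₁ sin δ cos θ = 0.669588, so φ₂ = 42.035°.
For the longitude increment, Δλ = atan2( sin θ sin δ cos φ₁, cos δ − sin φ₁ sin φ₂ ) = atan2(0.107287, 0.733658) = 8.320°.
λ₂ = λ₁ + Δλ = -82.643°.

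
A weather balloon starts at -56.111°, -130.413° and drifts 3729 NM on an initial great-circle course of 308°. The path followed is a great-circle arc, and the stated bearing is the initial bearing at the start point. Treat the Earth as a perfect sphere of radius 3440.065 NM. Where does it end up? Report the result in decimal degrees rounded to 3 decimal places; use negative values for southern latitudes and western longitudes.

latitude -4.872°, longitude -174.759°

Angular distance δ = d/R = 3729 / 3440.065 = 1.083991 rad.
Converting: φ₁ = -0.979322 rad, θ = 5.375614 rad.
Applying the spherical law of cosines for sides, sin φ₂ = sin φ₁ cos δ + cos φ₁ sin δ cos θ = -0.084928, so φ₂ = -4.872°.
For the longitude increment, Δλ = atan2( sin θ sin δ cos φ₁, cos δ − sin φ₁ sin φ₂ ) = atan2(-0.388341, 0.397304) = -44.346°.
Hence λ₂ = -130.413° + -44.346° = -174.759°.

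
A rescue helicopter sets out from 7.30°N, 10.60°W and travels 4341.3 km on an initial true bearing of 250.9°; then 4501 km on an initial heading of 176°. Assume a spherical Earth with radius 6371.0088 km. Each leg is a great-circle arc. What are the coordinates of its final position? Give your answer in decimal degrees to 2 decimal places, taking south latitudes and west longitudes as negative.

latitude -46.42°, longitude -43.60°

Apply the spherical direct solution leg by leg, carrying full precision between legs.
Leg 1: from (7.30°, -10.60°), δ = 4341.3/6371.0088 = 0.681415 rad, θ = 250.9° → φ = -6.07°, λ = -47.37°.
Leg 2: from (-6.07°, -47.37°), δ = 4501/6371.0088 = 0.706482 rad, θ = 176° → φ = -46.42°, λ = -43.60°.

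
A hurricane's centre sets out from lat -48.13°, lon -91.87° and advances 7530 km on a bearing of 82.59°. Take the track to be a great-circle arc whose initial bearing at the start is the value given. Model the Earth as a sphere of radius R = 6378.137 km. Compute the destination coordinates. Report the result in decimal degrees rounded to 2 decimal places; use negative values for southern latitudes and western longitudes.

The arc subtends δ = 7530/6378.137 = 1.180596 rad at the centre.
With φ₁ = -48.13° = -0.840027 rad and θ = 82.59° = 1.441467 rad:
Destination latitude: φ₂ = arcsin( sin φ₁ cos δ + cos φ₁ sin δ cos θ ) = arcsin(-0.203641) = -11.75°.
For the longitude increment, Δλ = atan2( sin θ sin δ cos φ₁, cos δ − sin φ₁ sin φ₂ ) = atan2(0.612118, 0.228731) = 69.51°.
λ₂ = -91.87° + 69.51° = -22.36°.

latitude -11.75°, longitude -22.36°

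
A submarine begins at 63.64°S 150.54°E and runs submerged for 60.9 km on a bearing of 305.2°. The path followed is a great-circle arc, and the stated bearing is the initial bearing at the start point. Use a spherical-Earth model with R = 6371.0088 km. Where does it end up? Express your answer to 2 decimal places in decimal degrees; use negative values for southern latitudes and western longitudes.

latitude -63.32°, longitude 149.54°

δ = 60.9/6371.0088 = 0.009559 rad (0.5477°).
With φ₁ = -63.64° = -1.110728 rad and θ = 305.2° = 5.326745 rad:
Destination latitude: φ₂ = arcsin( sin φ₁ cos δ + cos φ₁ sin δ cos θ ) = arcsin(-0.893535) = -63.32°.
Δλ = atan2( sin θ sin δ cos φ₁ , cos δ − sin φ₁ sin φ₂ ) = atan2(-0.003468, 0.199328) = -0.017397 rad = -1.00°.
λ₂ = 150.54° + -1.00° = 149.54°.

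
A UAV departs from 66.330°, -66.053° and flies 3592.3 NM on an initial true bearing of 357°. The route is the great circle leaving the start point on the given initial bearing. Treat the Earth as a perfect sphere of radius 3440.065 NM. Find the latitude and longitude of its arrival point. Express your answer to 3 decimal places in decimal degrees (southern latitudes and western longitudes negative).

Central angle δ = d/R = 1.044254 rad.
Start latitude φ₁ = 1.157677 rad; initial bearing θ = 6.230825 rad.
sin φ₂ = sin φ₁ cos δ + cos φ₁ sin δ cos θ = (0.915873)(0.502547) + (0.401468)(0.864550)(0.998630) = 0.806883
φ₂ = asin(0.806883) = 0.938857 rad = 53.793°.
Δλ = atan2( sin θ sin δ cos φ₁ , cos δ − sin φ₁ sin φ₂ ) = atan2(-0.018165, -0.236455) = -3.064920 rad = -175.607°.
λ₂ = -66.053° + -175.607° = -241.660°, normalized to (−180°, 180°] → 118.340°.

latitude 53.793°, longitude 118.340°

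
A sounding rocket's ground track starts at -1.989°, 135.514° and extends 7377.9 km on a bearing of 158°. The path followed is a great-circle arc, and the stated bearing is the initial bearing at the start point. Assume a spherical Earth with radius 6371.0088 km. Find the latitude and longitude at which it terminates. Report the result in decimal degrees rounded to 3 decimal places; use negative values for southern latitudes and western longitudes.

latitude -59.624°, longitude 178.249°

Central angle δ = d/R = 1.158043 rad.
With φ₁ = -1.989° = -0.034715 rad and θ = 158° = 2.757620 rad:
sin φ₂ = sin φ₁ cos δ + cos φ₁ sin δ cos θ = (-0.034708)(0.401133) + (0.999398)(0.916020)(-0.927184) = -0.862729
φ₂ = asin(-0.862729) = -1.040643 rad = -59.624°.
Δλ = atan2( sin θ sin δ cos φ₁ , cos δ − sin φ₁ sin φ₂ ) = atan2(0.342940, 0.371190) = 0.745861 rad = 42.735°.
λ₂ = 135.514° + 42.735° = 178.249°.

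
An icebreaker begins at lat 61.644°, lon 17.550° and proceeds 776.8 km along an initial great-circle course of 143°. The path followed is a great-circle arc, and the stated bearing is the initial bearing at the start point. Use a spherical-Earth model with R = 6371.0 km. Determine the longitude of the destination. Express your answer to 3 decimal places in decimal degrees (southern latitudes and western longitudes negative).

Angular distance δ = d/R = 776.8 / 6371 = 0.121927 rad.
Converting: φ₁ = 1.075891 rad, θ = 2.495821 rad.
Applying the spherical law of cosines for sides, sin φ₂ = sin φ₁ cos δ + cos φ₁ sin δ cos θ = 0.827346, so φ₂ = 55.827°.
Δλ = atan2( sin θ sin δ cos φ₁ , cos δ − sin φ₁ sin φ₂ ) = atan2(0.034764, 0.264500) = 0.130685 rad = 7.488°.
Hence λ₂ = 17.550° + 7.488° = 25.038°.

longitude 25.038°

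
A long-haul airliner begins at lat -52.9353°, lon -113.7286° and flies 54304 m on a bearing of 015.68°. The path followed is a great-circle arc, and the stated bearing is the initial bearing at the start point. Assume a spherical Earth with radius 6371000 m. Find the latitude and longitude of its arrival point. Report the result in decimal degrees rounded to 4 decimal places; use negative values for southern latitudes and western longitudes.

Angular distance δ = d/R = 54304 / 6371000 = 0.008524 rad.
Start latitude φ₁ = -0.923895 rad; initial bearing θ = 0.273668 rad.
Destination latitude: φ₂ = arcsin( sin φ₁ cos δ + cos φ₁ sin δ cos θ ) = arcsin(-0.792980) = -52.4649°.
Then Δλ = atan2(0.001388, 0.367201) = 0.003781 rad, from sin θ sin δ cos φ₁ over cos δ − sin φ₁ sin φ₂.
λ₂ = λ₁ + Δλ = -113.5120°.

latitude -52.4649°, longitude -113.5120°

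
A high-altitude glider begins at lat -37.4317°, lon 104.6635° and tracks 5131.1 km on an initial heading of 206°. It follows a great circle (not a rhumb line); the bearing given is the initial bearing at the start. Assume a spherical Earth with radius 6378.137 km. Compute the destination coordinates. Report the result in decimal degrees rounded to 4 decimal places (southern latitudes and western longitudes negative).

latitude -69.3448°, longitude 41.1079°

Angular distance δ = d/R = 5131.1 / 6378.137 = 0.804483 rad.
Start latitude φ₁ = -0.653306 rad; initial bearing θ = 3.595378 rad.
Destination latitude: φ₂ = arcsin( sin φ₁ cos δ + cos φ₁ sin δ cos θ ) = arcsin(-0.935720) = -69.3448°.
For the longitude increment, Δλ = atan2( sin θ sin δ cos φ₁, cos δ − sin φ₁ sin φ₂ ) = atan2(-0.250797, 0.124739) = -63.5556°.
λ₂ = 104.6635° + -63.5556° = 41.1079°.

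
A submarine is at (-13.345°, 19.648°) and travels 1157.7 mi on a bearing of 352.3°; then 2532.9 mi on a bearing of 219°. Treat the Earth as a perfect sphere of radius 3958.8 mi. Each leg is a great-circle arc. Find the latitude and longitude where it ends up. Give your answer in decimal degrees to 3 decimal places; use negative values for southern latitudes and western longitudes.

latitude -24.680°, longitude -6.995°

Apply the spherical direct solution leg by leg, carrying full precision between legs.
Leg 1: from (-13.345°, 19.648°), δ = 1157.7/3958.8 = 0.292437 rad, θ = 352.3° → φ = 3.265°, λ = 17.431°.
Leg 2: from (3.265°, 17.431°), δ = 2532.9/3958.8 = 0.639815 rad, θ = 219° → φ = -24.680°, λ = -6.995°.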